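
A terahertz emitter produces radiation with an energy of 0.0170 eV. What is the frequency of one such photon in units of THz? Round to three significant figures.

4.11 THz

Take h = 6.62607015e-34 J·s, 1 eV = 1.602176634e-19 J.
First convert: E = 0.0170 eV = 2.7237e-21 J.
Since f = E/h for a photon, f = 4.111e12 Hz.
Converting to THz: f = 4.111 THz ≈ 4.11 THz.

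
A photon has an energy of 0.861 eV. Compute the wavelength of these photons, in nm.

Convert to SI: E = 0.861 eV = 1.3795 × 10^-19 J.
Since λ = hc/E for a photon, λ = 1.440 × 10^-6 m.
Converting to nm: λ = 1440 nm ≈ 1440 nm.

1440 nm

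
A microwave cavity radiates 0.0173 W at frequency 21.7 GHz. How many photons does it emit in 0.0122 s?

Total energy: E_total = P·t = 0.0173 × 0.0122 = 2.111e-4 J.
Per-photon energy: E = 1.438e-23 J.
N = E_total / E_photon = 1.47e19.

1.47e19 photons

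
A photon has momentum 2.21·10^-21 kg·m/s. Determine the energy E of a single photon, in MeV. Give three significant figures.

4.14 MeV

Use c = 2.99792458·10^8 m/s, 1 eV = 1.602176634·10^-19 J.
Apply E = pc: E = 6.625·10^-13 J.
Converting to MeV: E = 4.135 MeV ≈ 4.14 MeV.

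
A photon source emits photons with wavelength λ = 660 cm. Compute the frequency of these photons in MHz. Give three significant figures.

In SI units: λ = 660 cm = 6.6 m.
For a photon f = c/λ, so f = 4.542 × 10^7 Hz.
Converting to MHz: f = 45.42 MHz ≈ 45.4 MHz.

45.4 MHz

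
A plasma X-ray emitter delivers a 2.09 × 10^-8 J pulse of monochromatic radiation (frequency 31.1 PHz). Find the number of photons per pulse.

Per-photon energy: E = 2.061 × 10^-17 J (from frequency = 31.1 PHz).
N = E_total / E_photon = 2.09 × 10^-8 J / 2.061 × 10^-17 J = 1.01 × 10^9.

1.01 × 10^9 photons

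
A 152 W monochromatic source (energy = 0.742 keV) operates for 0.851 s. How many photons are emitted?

Total energy: E_total = P·t = 152 × 0.851 = 129.4 J.
Per-photon energy: E = 1.189·10^-16 J.
N = E_total / E_photon = 1.09·10^18.

1.09·10^18 photons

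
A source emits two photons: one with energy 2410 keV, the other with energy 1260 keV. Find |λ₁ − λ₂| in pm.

0.470 pm

Using λ = hc/E: λ₁ = 5.145·10^-13 m, λ₂ = 9.840·10^-13 m.
|Δλ| = |5.145·10^-13 − 9.840·10^-13| = 4.70·10^-13 m = 0.470 pm.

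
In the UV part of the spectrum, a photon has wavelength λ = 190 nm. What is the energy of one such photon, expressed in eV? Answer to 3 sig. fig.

First convert: λ = 190 nm = 1.9e-7 m.
Apply E = hc/λ: E = 1.045e-18 J.
Converting to eV: E = 6.525 eV ≈ 6.53 eV.

6.53 eV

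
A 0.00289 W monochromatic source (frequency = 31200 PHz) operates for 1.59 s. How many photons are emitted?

2.22e11 photons

Total energy: E_total = P·t = 0.00289 × 1.59 = 0.004595 J.
Per-photon energy: E = 2.067e-14 J.
N = E_total / E_photon = 2.22e11.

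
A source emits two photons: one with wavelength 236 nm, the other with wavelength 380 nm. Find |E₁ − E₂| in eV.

1.99 eV

Using E = hc/λ: E₁ = 8.417e-19 J, E₂ = 5.227e-19 J.
|ΔE| = |8.417e-19 − 5.227e-19| = 3.19e-19 J = 1.99 eV.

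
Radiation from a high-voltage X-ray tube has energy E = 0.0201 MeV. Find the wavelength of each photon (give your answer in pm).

Take h = 6.62607015·10^-34 J·s, c = 2.99792458·10^8 m/s, 1 eV = 1.602176634·10^-19 J.
Convert to SI: E = 0.0201 MeV = 3.2204·10^-15 J.
Since λ = hc/E for a photon, λ = 6.168·10^-11 m.
Converting to pm: λ = 61.68 pm ≈ 61.7 pm.

61.7 pm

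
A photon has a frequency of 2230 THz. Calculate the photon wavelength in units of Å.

1340 Å

Take c = 2.99792458 × 10^8 m/s.
In SI units: f = 2230 THz = 2.23 × 10^15 Hz.
Since λ = c/f for a photon, λ = 1.344 × 10^-7 m.
Converting to Å: λ = 1344 Å ≈ 1340 Å.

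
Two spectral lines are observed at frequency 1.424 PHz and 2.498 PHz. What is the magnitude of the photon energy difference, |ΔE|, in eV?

4.44 eV

Using E = hf: E₁ = 9.4355e-19 J, E₂ = 1.6552e-18 J.
|ΔE| = |9.4355e-19 − 1.6552e-18| = 7.12e-19 J = 4.44 eV.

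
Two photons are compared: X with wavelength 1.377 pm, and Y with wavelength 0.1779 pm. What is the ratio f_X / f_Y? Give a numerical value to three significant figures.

f_X = 2.177·10^20 Hz (from wavelength = 1.377 pm, via f = c/λ).
f_Y = 1.685·10^21 Hz (from wavelength = 0.1779 pm, via f = c/λ).
Ratio = 2.177·10^20 / 1.685·10^21 = 0.129.

0.129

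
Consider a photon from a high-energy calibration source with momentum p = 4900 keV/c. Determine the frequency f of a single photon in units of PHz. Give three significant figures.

1.18e6 PHz

First convert: p = 4900 keV/c = 2.6187e-21 kg·m/s.
Since f = pc/h for a photon, f = 1.185e21 Hz.
Converting to PHz: f = 1.185e6 PHz ≈ 1.18e6 PHz.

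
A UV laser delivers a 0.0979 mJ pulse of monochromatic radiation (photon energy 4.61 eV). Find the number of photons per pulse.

Per-photon energy: E = 7.386e-19 J (from energy = 4.61 eV).
N = E_total / E_photon = 9.79e-5 J / 7.386e-19 J = 1.33e14.

1.33e14 photons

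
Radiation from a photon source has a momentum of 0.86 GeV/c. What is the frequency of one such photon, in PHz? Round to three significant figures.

Convert to SI: p = 0.86 GeV/c = 4.5961e-19 kg·m/s.
Since f = pc/h for a photon, f = 2.079e23 Hz.
Converting to PHz: f = 2.079e8 PHz ≈ 2.08e8 PHz.

2.08e8 PHz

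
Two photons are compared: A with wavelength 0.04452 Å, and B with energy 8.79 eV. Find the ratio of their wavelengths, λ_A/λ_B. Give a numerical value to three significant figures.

λ_A = 4.452e-12 m (from wavelength = 0.04452 Å, via λ given directly).
λ_B = 1.411e-7 m (from energy = 8.79 eV, via λ = hc/E).
Ratio = 4.452e-12 / 1.411e-7 = 3.16e-5.

3.16e-5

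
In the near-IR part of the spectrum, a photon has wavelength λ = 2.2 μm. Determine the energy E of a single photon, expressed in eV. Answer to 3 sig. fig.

First convert: λ = 2.2 μm = 2.2e-6 m.
Apply E = hc/λ: E = 9.029e-20 J.
Converting to eV: E = 0.5636 eV ≈ 0.564 eV.

0.564 eV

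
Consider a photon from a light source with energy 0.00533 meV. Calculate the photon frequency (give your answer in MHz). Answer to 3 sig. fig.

(h = 6.62607015 × 10^-34 J·s, 1 eV = 1.602176634 × 10^-19 J.)
In SI units: E = 0.00533 meV = 8.5396 × 10^-25 J.
Apply f = E/h: f = 1.289 × 10^9 Hz.
Converting to MHz: f = 1289 MHz ≈ 1290 MHz.

1290 MHz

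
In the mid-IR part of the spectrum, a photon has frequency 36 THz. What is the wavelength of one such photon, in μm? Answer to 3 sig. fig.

8.33 μm

Convert to SI: f = 36 THz = 3.6 × 10^13 Hz.
For a photon λ = c/f, so λ = 8.328 × 10^-6 m.
Converting to μm: λ = 8.328 μm ≈ 8.33 μm.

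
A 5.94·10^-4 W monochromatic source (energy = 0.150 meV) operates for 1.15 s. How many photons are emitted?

Total energy: E_total = P·t = 5.94·10^-4 × 1.15 = 6.831·10^-4 J.
Per-photon energy: E = 2.403·10^-23 J.
N = E_total / E_photon = 2.84·10^19.

2.84·10^19 photons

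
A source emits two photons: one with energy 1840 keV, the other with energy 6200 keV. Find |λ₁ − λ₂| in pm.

Using λ = hc/E: λ₁ = 6.738·10^-13 m, λ₂ = 2.000·10^-13 m.
|Δλ| = |6.738·10^-13 − 2.000·10^-13| = 4.74·10^-13 m = 0.474 pm.

0.474 pm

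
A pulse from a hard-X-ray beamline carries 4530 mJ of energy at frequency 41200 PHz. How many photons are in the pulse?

1.66e14 photons

Per-photon energy: E = 2.730e-14 J (from frequency = 41200 PHz).
N = E_total / E_photon = 4.53 J / 2.730e-14 J = 1.66e14.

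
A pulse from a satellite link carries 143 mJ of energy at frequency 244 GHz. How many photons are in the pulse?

Per-photon energy: E = 1.617e-22 J (from frequency = 244 GHz).
N = E_total / E_photon = 0.143 J / 1.617e-22 J = 8.84e20.

8.84e20 photons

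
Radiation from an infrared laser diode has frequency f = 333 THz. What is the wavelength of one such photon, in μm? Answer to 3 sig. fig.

(c = 2.99792458 × 10^8 m/s.)
First convert: f = 333 THz = 3.33 × 10^14 Hz.
The photon relation is λ = c/f, giving λ = 9.003 × 10^-7 m.
Converting to μm: λ = 0.9003 μm ≈ 0.900 μm.

0.900 μm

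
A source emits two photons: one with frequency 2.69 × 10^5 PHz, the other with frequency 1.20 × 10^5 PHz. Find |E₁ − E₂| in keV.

Using E = hf: E₁ = 1.782 × 10^-13 J, E₂ = 7.951 × 10^-14 J.
|ΔE| = |1.782 × 10^-13 − 7.951 × 10^-14| = 9.87 × 10^-14 J = 616 keV.

616 keV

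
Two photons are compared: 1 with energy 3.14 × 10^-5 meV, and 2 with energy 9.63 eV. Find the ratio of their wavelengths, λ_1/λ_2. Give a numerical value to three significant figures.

λ_1 = 39.49 m (from energy = 3.14 × 10^-5 meV, via λ = hc/E).
λ_2 = 1.287 × 10^-7 m (from energy = 9.63 eV, via λ = hc/E).
Ratio = 39.49 / 1.287 × 10^-7 = 3.07 × 10^8.

3.07 × 10^8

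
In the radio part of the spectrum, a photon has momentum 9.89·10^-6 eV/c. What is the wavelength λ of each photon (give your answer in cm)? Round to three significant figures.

Take h = 6.62607015·10^-34 J·s, c = 2.99792458·10^8 m/s, 1 eV = 1.602176634·10^-19 J.
First convert: p = 9.89·10^-6 eV/c = 5.2855·10^-33 kg·m/s.
For a photon λ = h/p, so λ = 0.1254 m.
Converting to cm: λ = 12.54 cm ≈ 12.5 cm.

12.5 cm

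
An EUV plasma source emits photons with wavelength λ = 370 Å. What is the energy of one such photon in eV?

33.5 eV

Convert to SI: λ = 370 Å = 3.70·10^-8 m.
Apply E = hc/λ: E = 5.369·10^-18 J.
Converting to eV: E = 33.51 eV ≈ 33.5 eV.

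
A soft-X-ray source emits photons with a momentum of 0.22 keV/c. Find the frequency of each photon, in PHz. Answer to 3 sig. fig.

In SI units: p = 0.22 keV/c = 1.1757e-25 kg·m/s.
Apply f = pc/h: f = 5.320e16 Hz.
Converting to PHz: f = 53.20 PHz ≈ 53.2 PHz.

53.2 PHz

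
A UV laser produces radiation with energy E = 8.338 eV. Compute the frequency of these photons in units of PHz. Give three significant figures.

Take h = 6.62607015e-34 J·s, 1 eV = 1.602176634e-19 J.
Convert to SI: E = 8.338 eV = 1.3359e-18 J.
Since f = E/h for a photon, f = 2.016e15 Hz.
Converting to PHz: f = 2.016 PHz ≈ 2.02 PHz.

2.02 PHz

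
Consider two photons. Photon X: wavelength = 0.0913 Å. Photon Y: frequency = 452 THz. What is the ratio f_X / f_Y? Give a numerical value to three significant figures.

f_X = 3.284 × 10^19 Hz (from wavelength = 0.0913 Å, via f = c/λ).
f_Y = 4.520 × 10^14 Hz (from frequency = 452 THz, via f given directly).
Ratio = 3.284 × 10^19 / 4.520 × 10^14 = 7.26 × 10^4.

7.26 × 10^4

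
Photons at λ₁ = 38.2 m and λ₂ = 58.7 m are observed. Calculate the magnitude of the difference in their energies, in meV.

1.13 × 10^-5 meV

Using E = hc/λ: E₁ = 5.200 × 10^-27 J, E₂ = 3.384 × 10^-27 J.
|ΔE| = |5.200 × 10^-27 − 3.384 × 10^-27| = 1.82 × 10^-27 J = 1.13 × 10^-5 meV.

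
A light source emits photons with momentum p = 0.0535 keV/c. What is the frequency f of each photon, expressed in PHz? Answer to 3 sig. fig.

12.9 PHz

(h = 6.62607015e-34 J·s, c = 2.99792458e8 m/s, 1 eV = 1.602176634e-19 J.)
Convert to SI: p = 0.0535 keV/c = 2.8592e-26 kg·m/s.
Apply f = pc/h: f = 1.294e16 Hz.
Converting to PHz: f = 12.94 PHz ≈ 12.9 PHz.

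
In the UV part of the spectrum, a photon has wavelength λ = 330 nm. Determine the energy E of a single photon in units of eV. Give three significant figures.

3.76 eV

Take h = 6.62607015e-34 J·s, c = 2.99792458e8 m/s, 1 eV = 1.602176634e-19 J.
Convert to SI: λ = 330 nm = 3.30e-7 m.
Since E = hc/λ for a photon, E = 6.020e-19 J.
Converting to eV: E = 3.757 eV ≈ 3.76 eV.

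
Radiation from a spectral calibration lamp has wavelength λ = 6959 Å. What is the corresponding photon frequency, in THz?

431 THz

Take c = 2.99792458e8 m/s.
Convert to SI: λ = 6959 Å = 6.959e-7 m.
For a photon f = c/λ, so f = 4.308e14 Hz.
Converting to THz: f = 430.8 THz ≈ 431 THz.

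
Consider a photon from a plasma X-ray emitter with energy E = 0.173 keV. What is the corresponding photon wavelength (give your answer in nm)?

7.17 nm

Convert to SI: E = 0.173 keV = 2.7718·10^-17 J.
The photon relation is λ = hc/E, giving λ = 7.167·10^-9 m.
Converting to nm: λ = 7.167 nm ≈ 7.17 nm.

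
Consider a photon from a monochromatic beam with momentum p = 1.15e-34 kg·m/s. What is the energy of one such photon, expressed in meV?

The photon relation is E = pc, giving E = 3.448e-26 J.
Converting to meV: E = 2.152e-4 meV ≈ 2.15e-4 meV.

2.15e-4 meV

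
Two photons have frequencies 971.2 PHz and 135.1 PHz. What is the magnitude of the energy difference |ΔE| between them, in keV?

3.46 keV

Using E = hf: E₁ = 6.4352 × 10^-16 J, E₂ = 8.9518 × 10^-17 J.
|ΔE| = |6.4352 × 10^-16 − 8.9518 × 10^-17| = 5.54 × 10^-16 J = 3.46 keV.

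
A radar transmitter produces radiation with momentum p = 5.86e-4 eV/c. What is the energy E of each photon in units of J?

9.39e-23 J

(c = 2.99792458e8 m/s, 1 eV = 1.602176634e-19 J.)
In SI units: p = 5.86e-4 eV/c = 3.1318e-31 kg·m/s.
Since E = pc for a photon, E = 9.389e-23 J.
So E ≈ 9.39e-23 J.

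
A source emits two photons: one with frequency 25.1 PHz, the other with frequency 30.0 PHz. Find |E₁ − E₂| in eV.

20.3 eV

Using E = hf: E₁ = 1.663 × 10^-17 J, E₂ = 1.988 × 10^-17 J.
|ΔE| = |1.663 × 10^-17 − 1.988 × 10^-17| = 3.25 × 10^-18 J = 20.3 eV.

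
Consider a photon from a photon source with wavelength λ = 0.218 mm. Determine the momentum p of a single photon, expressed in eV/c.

First convert: λ = 0.218 mm = 2.18 × 10^-4 m.
For a photon p = h/λ, so p = 3.039 × 10^-30 kg·m/s.
Converting to eV/c: p = 0.005687 eV/c ≈ 5.69 × 10^-3 eV/c.

5.69 × 10^-3 eV/c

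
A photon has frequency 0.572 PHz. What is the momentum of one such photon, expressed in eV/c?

Use h = 6.62607015e-34 J·s, c = 2.99792458e8 m/s, 1 eV = 1.602176634e-19 J.
Convert to SI: f = 0.572 PHz = 5.72e14 Hz.
Since p = hf/c for a photon, p = 1.264e-27 kg·m/s.
Converting to eV/c: p = 2.366 eV/c ≈ 2.37 eV/c.

2.37 eV/c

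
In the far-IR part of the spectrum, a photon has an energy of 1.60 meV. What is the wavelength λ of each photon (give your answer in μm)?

775 μm

First convert: E = 1.60 meV = 2.5635·10^-22 J.
For a photon λ = hc/E, so λ = 7.749·10^-4 m.
Converting to μm: λ = 774.9 μm ≈ 775 μm.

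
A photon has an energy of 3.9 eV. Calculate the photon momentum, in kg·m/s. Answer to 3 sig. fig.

2.08 × 10^-27 kg·m/s

Use c = 2.99792458 × 10^8 m/s, 1 eV = 1.602176634 × 10^-19 J.
In SI units: E = 3.9 eV = 6.2485 × 10^-19 J.
Since p = E/c for a photon, p = 2.084 × 10^-27 kg·m/s.
So p ≈ 2.08 × 10^-27 kg·m/s.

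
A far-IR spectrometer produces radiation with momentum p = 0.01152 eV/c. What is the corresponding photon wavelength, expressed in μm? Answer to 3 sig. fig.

Use h = 6.62607015 × 10^-34 J·s, c = 2.99792458 × 10^8 m/s, 1 eV = 1.602176634 × 10^-19 J.
Convert to SI: p = 0.01152 eV/c = 6.1566 × 10^-30 kg·m/s.
For a photon λ = h/p, so λ = 1.076 × 10^-4 m.
Converting to μm: λ = 107.6 μm ≈ 108 μm.

108 μm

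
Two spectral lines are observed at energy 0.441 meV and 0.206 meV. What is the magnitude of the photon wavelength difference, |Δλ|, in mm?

3.21 mm

Using λ = hc/E: λ₁ = 0.002811 m, λ₂ = 0.006019 m.
|Δλ| = |0.002811 − 0.006019| = 0.00321 m = 3.21 mm.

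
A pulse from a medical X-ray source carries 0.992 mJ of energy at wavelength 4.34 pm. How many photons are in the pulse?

Per-photon energy: E = 4.577e-14 J (from wavelength = 4.34 pm).
N = E_total / E_photon = 9.92e-4 J / 4.577e-14 J = 2.17e10.

2.17e10 photons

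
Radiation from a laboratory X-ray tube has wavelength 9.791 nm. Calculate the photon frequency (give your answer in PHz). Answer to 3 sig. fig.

30.6 PHz

(c = 2.99792458·10^8 m/s.)
Convert to SI: λ = 9.791 nm = 9.791·10^-9 m.
Apply f = c/λ: f = 3.062·10^16 Hz.
Converting to PHz: f = 30.62 PHz ≈ 30.6 PHz.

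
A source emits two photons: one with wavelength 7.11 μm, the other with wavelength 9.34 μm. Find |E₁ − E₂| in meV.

41.6 meV

Using E = hc/λ: E₁ = 2.794e-20 J, E₂ = 2.127e-20 J.
|ΔE| = |2.794e-20 − 2.127e-20| = 6.67e-21 J = 41.6 meV.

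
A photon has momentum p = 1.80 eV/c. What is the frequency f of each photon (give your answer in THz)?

435 THz

In SI units: p = 1.80 eV/c = 9.6197e-28 kg·m/s.
The photon relation is f = pc/h, giving f = 4.352e14 Hz.
Converting to THz: f = 435.2 THz ≈ 435 THz.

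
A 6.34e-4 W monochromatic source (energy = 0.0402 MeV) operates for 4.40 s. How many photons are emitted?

Total energy: E_total = P·t = 6.34e-4 × 4.40 = 0.002790 J.
Per-photon energy: E = 6.441e-15 J.
N = E_total / E_photon = 4.33e11.

4.33e11 photons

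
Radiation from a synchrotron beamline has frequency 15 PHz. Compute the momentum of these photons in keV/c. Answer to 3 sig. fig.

0.0620 keV/c

Convert to SI: f = 15 PHz = 1.5 × 10^16 Hz.
The photon relation is p = hf/c, giving p = 3.315 × 10^-26 kg·m/s.
Converting to keV/c: p = 0.06204 keV/c ≈ 0.0620 keV/c.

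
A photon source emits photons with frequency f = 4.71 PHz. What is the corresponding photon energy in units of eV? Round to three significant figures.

19.5 eV

Convert to SI: f = 4.71 PHz = 4.71·10^15 Hz.
Since E = hf for a photon, E = 3.121·10^-18 J.
Converting to eV: E = 19.48 eV ≈ 19.5 eV.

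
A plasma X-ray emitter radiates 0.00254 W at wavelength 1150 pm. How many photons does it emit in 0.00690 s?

Total energy: E_total = P·t = 0.00254 × 0.00690 = 1.753 × 10^-5 J.
Per-photon energy: E = 1.727 × 10^-16 J.
N = E_total / E_photon = 1.01 × 10^11.

1.01 × 10^11 photons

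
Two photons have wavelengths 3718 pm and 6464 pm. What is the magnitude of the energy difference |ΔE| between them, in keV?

Using E = hc/λ: E₁ = 5.3428·10^-17 J, E₂ = 3.0731·10^-17 J.
|ΔE| = |5.3428·10^-17 − 3.0731·10^-17| = 2.27·10^-17 J = 0.142 keV.

0.142 keV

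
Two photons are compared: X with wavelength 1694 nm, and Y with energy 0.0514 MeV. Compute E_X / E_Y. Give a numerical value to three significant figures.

E_X = 1.173e-19 J (from wavelength = 1694 nm, via E = hc/λ).
E_Y = 8.235e-15 J (from energy = 0.0514 MeV, via E given directly).
Ratio = 1.173e-19 / 8.235e-15 = 1.42e-5.

1.42e-5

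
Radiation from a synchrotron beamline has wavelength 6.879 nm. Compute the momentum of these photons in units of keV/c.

First convert: λ = 6.879 nm = 6.879e-9 m.
The photon relation is p = h/λ, giving p = 9.632e-26 kg·m/s.
Converting to keV/c: p = 0.1802 keV/c ≈ 0.180 keV/c.

0.180 keV/c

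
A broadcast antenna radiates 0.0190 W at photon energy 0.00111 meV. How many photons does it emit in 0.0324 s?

3.46e21 photons

Total energy: E_total = P·t = 0.0190 × 0.0324 = 6.156e-4 J.
Per-photon energy: E = 1.778e-25 J.
N = E_total / E_photon = 3.46e21.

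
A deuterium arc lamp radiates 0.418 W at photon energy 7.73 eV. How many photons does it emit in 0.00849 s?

2.87e15 photons

Total energy: E_total = P·t = 0.418 × 0.00849 = 0.003549 J.
Per-photon energy: E = 1.238e-18 J.
N = E_total / E_photon = 2.87e15.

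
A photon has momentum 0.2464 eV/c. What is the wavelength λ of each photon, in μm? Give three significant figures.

5.03 μm

Take h = 6.62607015 × 10^-34 J·s, c = 2.99792458 × 10^8 m/s, 1 eV = 1.602176634 × 10^-19 J.
In SI units: p = 0.2464 eV/c = 1.3168 × 10^-28 kg·m/s.
Apply λ = h/p: λ = 5.032 × 10^-6 m.
Converting to μm: λ = 5.032 μm ≈ 5.03 μm.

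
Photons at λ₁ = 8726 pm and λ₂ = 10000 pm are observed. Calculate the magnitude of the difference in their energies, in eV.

18.1 eV

Using E = hc/λ: E₁ = 2.2765e-17 J, E₂ = 1.9864e-17 J.
|ΔE| = |2.2765e-17 − 1.9864e-17| = 2.90e-18 J = 18.1 eV.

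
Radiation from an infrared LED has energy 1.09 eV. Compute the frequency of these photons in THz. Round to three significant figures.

264 THz

Use h = 6.62607015 × 10^-34 J·s, 1 eV = 1.602176634 × 10^-19 J.
First convert: E = 1.09 eV = 1.7464 × 10^-19 J.
Apply f = E/h: f = 2.636 × 10^14 Hz.
Converting to THz: f = 263.6 THz ≈ 264 THz.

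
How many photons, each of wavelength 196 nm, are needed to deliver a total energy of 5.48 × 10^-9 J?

Per-photon energy: E = 1.013 × 10^-18 J (from wavelength = 196 nm).
N = E_total / E_photon = 5.48 × 10^-9 J / 1.013 × 10^-18 J = 5.41 × 10^9.

5.41 × 10^9 photons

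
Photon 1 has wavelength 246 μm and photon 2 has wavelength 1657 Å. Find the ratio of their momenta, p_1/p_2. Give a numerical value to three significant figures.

p_1 = 2.694 × 10^-30 kg·m/s (from wavelength = 246 μm, via p = h/λ).
p_2 = 3.999 × 10^-27 kg·m/s (from wavelength = 1657 Å, via p = h/λ).
Ratio = 2.694 × 10^-30 / 3.999 × 10^-27 = 6.74 × 10^-4.

6.74 × 10^-4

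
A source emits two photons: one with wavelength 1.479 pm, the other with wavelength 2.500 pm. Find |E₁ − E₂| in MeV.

Using E = hc/λ: E₁ = 1.3431·10^-13 J, E₂ = 7.9458·10^-14 J.
|ΔE| = |1.3431·10^-13 − 7.9458·10^-14| = 5.49·10^-14 J = 0.342 MeV.

0.342 MeV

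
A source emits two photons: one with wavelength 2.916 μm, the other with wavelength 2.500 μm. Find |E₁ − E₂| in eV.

0.0708 eV

Using E = hc/λ: E₁ = 6.8122 × 10^-20 J, E₂ = 7.9458 × 10^-20 J.
|ΔE| = |6.8122 × 10^-20 − 7.9458 × 10^-20| = 1.13 × 10^-20 J = 0.0708 eV.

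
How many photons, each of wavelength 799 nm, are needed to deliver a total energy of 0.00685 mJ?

Per-photon energy: E = 2.486 × 10^-19 J (from wavelength = 799 nm).
N = E_total / E_photon = 6.85 × 10^-6 J / 2.486 × 10^-19 J = 2.76 × 10^13.

2.76 × 10^13 photons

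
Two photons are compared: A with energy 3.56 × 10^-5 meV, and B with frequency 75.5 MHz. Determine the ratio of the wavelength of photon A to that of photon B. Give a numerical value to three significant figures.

λ_A = 34.83 m (from energy = 3.56 × 10^-5 meV, via λ = hc/E).
λ_B = 3.971 m (from frequency = 75.5 MHz, via λ = c/f).
Ratio = 34.83 / 3.971 = 8.77.

8.77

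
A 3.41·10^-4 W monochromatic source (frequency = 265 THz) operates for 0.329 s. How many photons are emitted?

Total energy: E_total = P·t = 3.41·10^-4 × 0.329 = 1.122·10^-4 J.
Per-photon energy: E = 1.756·10^-19 J.
N = E_total / E_photon = 6.39·10^14.

6.39·10^14 photons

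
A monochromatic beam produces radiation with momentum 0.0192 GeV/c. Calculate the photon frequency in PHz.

Convert to SI: p = 0.0192 GeV/c = 1.0261e-20 kg·m/s.
Since f = pc/h for a photon, f = 4.643e21 Hz.
Converting to PHz: f = 4.643e6 PHz ≈ 4.64e6 PHz.

4.64e6 PHz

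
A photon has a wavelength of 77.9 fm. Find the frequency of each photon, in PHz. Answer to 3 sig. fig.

Convert to SI: λ = 77.9 fm = 7.79e-14 m.
Apply f = c/λ: f = 3.848e21 Hz.
Converting to PHz: f = 3.848e6 PHz ≈ 3.85e6 PHz.

3.85e6 PHz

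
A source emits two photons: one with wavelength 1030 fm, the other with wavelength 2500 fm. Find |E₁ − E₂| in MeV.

0.708 MeV

Using E = hc/λ: E₁ = 1.929e-13 J, E₂ = 7.946e-14 J.
|ΔE| = |1.929e-13 − 7.946e-14| = 1.13e-13 J = 0.708 MeV.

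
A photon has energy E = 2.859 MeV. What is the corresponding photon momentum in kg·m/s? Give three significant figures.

1.53 × 10^-21 kg·m/s

Convert to SI: E = 2.859 MeV = 4.5806 × 10^-13 J.
Since p = E/c for a photon, p = 1.528 × 10^-21 kg·m/s.
So p ≈ 1.53 × 10^-21 kg·m/s.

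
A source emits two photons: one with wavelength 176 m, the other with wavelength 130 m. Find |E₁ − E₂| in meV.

2.49 × 10^-6 meV

Using E = hc/λ: E₁ = 1.129 × 10^-27 J, E₂ = 1.528 × 10^-27 J.
|ΔE| = |1.129 × 10^-27 − 1.528 × 10^-27| = 3.99 × 10^-28 J = 2.49 × 10^-6 meV.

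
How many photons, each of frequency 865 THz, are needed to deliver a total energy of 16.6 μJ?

2.90e13 photons

Per-photon energy: E = 5.732e-19 J (from frequency = 865 THz).
N = E_total / E_photon = 1.66e-5 J / 5.732e-19 J = 2.90e13.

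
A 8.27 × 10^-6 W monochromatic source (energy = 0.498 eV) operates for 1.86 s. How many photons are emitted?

Total energy: E_total = P·t = 8.27 × 10^-6 × 1.86 = 1.538 × 10^-5 J.
Per-photon energy: E = 7.979 × 10^-20 J.
N = E_total / E_photon = 1.93 × 10^14.

1.93 × 10^14 photons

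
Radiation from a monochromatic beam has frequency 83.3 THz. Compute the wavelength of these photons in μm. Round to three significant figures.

Use c = 2.99792458e8 m/s.
In SI units: f = 83.3 THz = 8.33e13 Hz.
The photon relation is λ = c/f, giving λ = 3.599e-6 m.
Converting to μm: λ = 3.599 μm ≈ 3.60 μm.

3.60 μm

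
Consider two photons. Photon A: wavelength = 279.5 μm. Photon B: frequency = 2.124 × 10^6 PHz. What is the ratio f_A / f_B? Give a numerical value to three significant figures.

5.05 × 10^-10

f_A = 1.073 × 10^12 Hz (from wavelength = 279.5 μm, via f = c/λ).
f_B = 2.124 × 10^21 Hz (from frequency = 2.124 × 10^6 PHz, via f given directly).
Ratio = 1.073 × 10^12 / 2.124 × 10^21 = 5.05 × 10^-10.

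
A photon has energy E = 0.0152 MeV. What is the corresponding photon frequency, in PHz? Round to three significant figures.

3680 PHz

First convert: E = 0.0152 MeV = 2.4353e-15 J.
The photon relation is f = E/h, giving f = 3.675e18 Hz.
Converting to PHz: f = 3675 PHz ≈ 3680 PHz.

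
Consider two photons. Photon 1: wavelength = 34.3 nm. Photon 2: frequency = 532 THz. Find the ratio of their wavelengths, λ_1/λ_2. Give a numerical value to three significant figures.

0.0609

λ_1 = 3.430·10^-8 m (from wavelength = 34.3 nm, via λ given directly).
λ_2 = 5.635·10^-7 m (from frequency = 532 THz, via λ = c/f).
Ratio = 3.430·10^-8 / 5.635·10^-7 = 0.0609.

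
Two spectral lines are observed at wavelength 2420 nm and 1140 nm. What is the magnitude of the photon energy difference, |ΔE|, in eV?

Using E = hc/λ: E₁ = 8.208e-20 J, E₂ = 1.742e-19 J.
|ΔE| = |8.208e-20 − 1.742e-19| = 9.22e-20 J = 0.575 eV.

0.575 eV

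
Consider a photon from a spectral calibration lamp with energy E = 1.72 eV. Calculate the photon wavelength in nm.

Convert to SI: E = 1.72 eV = 2.7557·10^-19 J.
For a photon λ = hc/E, so λ = 7.208·10^-7 m.
Converting to nm: λ = 720.8 nm ≈ 721 nm.

721 nm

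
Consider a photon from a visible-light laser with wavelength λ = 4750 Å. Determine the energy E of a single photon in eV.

First convert: λ = 4750 Å = 4.75 × 10^-7 m.
For a photon E = hc/λ, so E = 4.182 × 10^-19 J.
Converting to eV: E = 2.610 eV ≈ 2.61 eV.

2.61 eV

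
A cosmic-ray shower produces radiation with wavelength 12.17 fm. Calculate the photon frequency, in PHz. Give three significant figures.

First convert: λ = 12.17 fm = 1.217e-14 m.
For a photon f = c/λ, so f = 2.463e22 Hz.
Converting to PHz: f = 2.463e7 PHz ≈ 2.46e7 PHz.

2.46e7 PHz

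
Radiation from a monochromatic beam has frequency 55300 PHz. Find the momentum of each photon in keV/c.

229 keV/c

Take h = 6.62607015e-34 J·s, c = 2.99792458e8 m/s, 1 eV = 1.602176634e-19 J.
Convert to SI: f = 55300 PHz = 5.53e19 Hz.
The photon relation is p = hf/c, giving p = 1.222e-22 kg·m/s.
Converting to keV/c: p = 228.7 keV/c ≈ 229 keV/c.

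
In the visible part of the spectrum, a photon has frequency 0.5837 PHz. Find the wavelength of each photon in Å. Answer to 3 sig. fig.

(c = 2.99792458 × 10^8 m/s.)
Convert to SI: f = 0.5837 PHz = 5.837 × 10^14 Hz.
Since λ = c/f for a photon, λ = 5.136 × 10^-7 m.
Converting to Å: λ = 5136 Å ≈ 5140 Å.

5140 Å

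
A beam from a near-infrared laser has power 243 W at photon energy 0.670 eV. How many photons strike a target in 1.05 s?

Total energy: E_total = P·t = 243 × 1.05 = 255.2 J.
Per-photon energy: E = 1.073e-19 J.
N = E_total / E_photon = 2.38e21.

2.38e21 photons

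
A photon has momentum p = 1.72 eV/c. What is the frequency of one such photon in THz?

416 THz

First convert: p = 1.72 eV/c = 9.1922e-28 kg·m/s.
Since f = pc/h for a photon, f = 4.159e14 Hz.
Converting to THz: f = 415.9 THz ≈ 416 THz.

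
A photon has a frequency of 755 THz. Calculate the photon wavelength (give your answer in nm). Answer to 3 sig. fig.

Convert to SI: f = 755 THz = 7.55 × 10^14 Hz.
For a photon λ = c/f, so λ = 3.971 × 10^-7 m.
Converting to nm: λ = 397.1 nm ≈ 397 nm.

397 nm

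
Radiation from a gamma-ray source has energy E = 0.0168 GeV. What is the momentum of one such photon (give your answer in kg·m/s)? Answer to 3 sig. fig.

8.98·10^-21 kg·m/s

Use c = 2.99792458·10^8 m/s, 1 eV = 1.602176634·10^-19 J.
First convert: E = 0.0168 GeV = 2.6917·10^-12 J.
The photon relation is p = E/c, giving p = 8.978·10^-21 kg·m/s.
So p ≈ 8.98·10^-21 kg·m/s.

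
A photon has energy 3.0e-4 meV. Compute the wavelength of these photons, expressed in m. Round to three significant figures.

4.13 m

First convert: E = 3.0e-4 meV = 4.8065e-26 J.
Apply λ = hc/E: λ = 4.133 m.
So λ ≈ 4.13 m.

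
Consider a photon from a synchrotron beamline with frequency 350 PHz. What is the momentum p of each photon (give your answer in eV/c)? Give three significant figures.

(h = 6.62607015e-34 J·s, c = 2.99792458e8 m/s, 1 eV = 1.602176634e-19 J.)
First convert: f = 350 PHz = 3.5e17 Hz.
The photon relation is p = hf/c, giving p = 7.736e-25 kg·m/s.
Converting to eV/c: p = 1447 eV/c ≈ 1450 eV/c.

1450 eV/c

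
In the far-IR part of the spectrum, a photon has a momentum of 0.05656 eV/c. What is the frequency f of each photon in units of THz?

13.7 THz

Use h = 6.62607015e-34 J·s, c = 2.99792458e8 m/s, 1 eV = 1.602176634e-19 J.
In SI units: p = 0.05656 eV/c = 3.0227e-29 kg·m/s.
Apply f = pc/h: f = 1.368e13 Hz.
Converting to THz: f = 13.68 THz ≈ 13.7 THz.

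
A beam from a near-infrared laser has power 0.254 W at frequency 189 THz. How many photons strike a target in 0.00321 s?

6.51 × 10^15 photons

Total energy: E_total = P·t = 0.254 × 0.00321 = 8.153 × 10^-4 J.
Per-photon energy: E = 1.252 × 10^-19 J.
N = E_total / E_photon = 6.51 × 10^15.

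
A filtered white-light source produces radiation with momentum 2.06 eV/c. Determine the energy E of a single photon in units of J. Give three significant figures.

3.30e-19 J

Use c = 2.99792458e8 m/s, 1 eV = 1.602176634e-19 J.
First convert: p = 2.06 eV/c = 1.1009e-27 kg·m/s.
For a photon E = pc, so E = 3.300e-19 J.
So E ≈ 3.30e-19 J.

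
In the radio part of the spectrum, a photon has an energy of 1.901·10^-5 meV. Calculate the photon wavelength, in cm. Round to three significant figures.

First convert: E = 1.901·10^-5 meV = 3.0457·10^-27 J.
Apply λ = hc/E: λ = 65.22 m.
Converting to cm: λ = 6522 cm ≈ 6520 cm.

6520 cm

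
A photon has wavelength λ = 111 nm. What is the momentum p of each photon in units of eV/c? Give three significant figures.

11.2 eV/c

Convert to SI: λ = 111 nm = 1.11e-7 m.
For a photon p = h/λ, so p = 5.969e-27 kg·m/s.
Converting to eV/c: p = 11.17 eV/c ≈ 11.2 eV/c.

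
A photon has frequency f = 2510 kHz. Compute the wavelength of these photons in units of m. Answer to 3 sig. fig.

First convert: f = 2510 kHz = 2.51 × 10^6 Hz.
For a photon λ = c/f, so λ = 119.4 m.
So λ ≈ 119 m.

119 m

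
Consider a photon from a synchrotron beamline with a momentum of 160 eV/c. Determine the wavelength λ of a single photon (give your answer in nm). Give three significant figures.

Use h = 6.62607015 × 10^-34 J·s, c = 2.99792458 × 10^8 m/s, 1 eV = 1.602176634 × 10^-19 J.
In SI units: p = 160 eV/c = 8.5509 × 10^-26 kg·m/s.
The photon relation is λ = h/p, giving λ = 7.749 × 10^-9 m.
Converting to nm: λ = 7.749 nm ≈ 7.75 nm.

7.75 nm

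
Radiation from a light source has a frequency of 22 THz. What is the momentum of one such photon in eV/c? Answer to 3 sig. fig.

0.0910 eV/c

In SI units: f = 22 THz = 2.2 × 10^13 Hz.
The photon relation is p = hf/c, giving p = 4.862 × 10^-29 kg·m/s.
Converting to eV/c: p = 0.09098 eV/c ≈ 0.0910 eV/c.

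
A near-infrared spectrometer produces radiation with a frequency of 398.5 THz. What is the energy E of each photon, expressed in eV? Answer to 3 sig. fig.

Convert to SI: f = 398.5 THz = 3.985e14 Hz.
Apply E = hf: E = 2.640e-19 J.
Converting to eV: E = 1.648 eV ≈ 1.65 eV.

1.65 eV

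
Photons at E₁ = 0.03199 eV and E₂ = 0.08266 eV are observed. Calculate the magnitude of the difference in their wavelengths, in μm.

23.8 μm

Using λ = hc/E: λ₁ = 3.8757e-5 m, λ₂ = 1.4999e-5 m.
|Δλ| = |3.8757e-5 − 1.4999e-5| = 2.38e-5 m = 23.8 μm.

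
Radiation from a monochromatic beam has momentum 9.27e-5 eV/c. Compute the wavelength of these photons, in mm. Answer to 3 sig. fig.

In SI units: p = 9.27e-5 eV/c = 4.9542e-32 kg·m/s.
Apply λ = h/p: λ = 0.01337 m.
Converting to mm: λ = 13.37 mm ≈ 13.4 mm.

13.4 mm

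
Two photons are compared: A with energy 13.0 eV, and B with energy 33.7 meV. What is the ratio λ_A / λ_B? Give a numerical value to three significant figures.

λ_A = 9.537 × 10^-8 m (from energy = 13.0 eV, via λ = hc/E).
λ_B = 3.679 × 10^-5 m (from energy = 33.7 meV, via λ = hc/E).
Ratio = 9.537 × 10^-8 / 3.679 × 10^-5 = 2.59 × 10^-3.

2.59 × 10^-3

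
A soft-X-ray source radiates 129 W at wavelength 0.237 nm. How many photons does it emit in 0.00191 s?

Total energy: E_total = P·t = 129 × 0.00191 = 0.2464 J.
Per-photon energy: E = 8.382 × 10^-16 J.
N = E_total / E_photon = 2.94 × 10^14.

2.94 × 10^14 photons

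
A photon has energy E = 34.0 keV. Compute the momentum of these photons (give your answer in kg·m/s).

1.82·10^-23 kg·m/s

In SI units: E = 34.0 keV = 5.4474·10^-15 J.
The photon relation is p = E/c, giving p = 1.817·10^-23 kg·m/s.
So p ≈ 1.82·10^-23 kg·m/s.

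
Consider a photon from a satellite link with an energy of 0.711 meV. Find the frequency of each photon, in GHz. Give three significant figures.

172 GHz

In SI units: E = 0.711 meV = 1.1391 × 10^-22 J.
Apply f = E/h: f = 1.719 × 10^11 Hz.
Converting to GHz: f = 171.9 GHz ≈ 172 GHz.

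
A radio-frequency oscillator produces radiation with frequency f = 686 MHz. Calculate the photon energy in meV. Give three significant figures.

2.84e-3 meV

(h = 6.62607015e-34 J·s, 1 eV = 1.602176634e-19 J.)
First convert: f = 686 MHz = 6.86e8 Hz.
Apply E = hf: E = 4.545e-25 J.
Converting to meV: E = 0.002837 meV ≈ 2.84e-3 meV.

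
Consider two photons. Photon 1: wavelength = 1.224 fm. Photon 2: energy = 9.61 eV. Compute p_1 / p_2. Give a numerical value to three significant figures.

p_1 = 5.413 × 10^-19 kg·m/s (from wavelength = 1.224 fm, via p = h/λ).
p_2 = 5.136 × 10^-27 kg·m/s (from energy = 9.61 eV, via p = E/c).
Ratio = 5.413 × 10^-19 / 5.136 × 10^-27 = 1.05 × 10^8.

1.05 × 10^8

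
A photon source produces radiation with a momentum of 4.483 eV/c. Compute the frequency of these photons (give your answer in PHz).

(h = 6.62607015 × 10^-34 J·s, c = 2.99792458 × 10^8 m/s, 1 eV = 1.602176634 × 10^-19 J.)
In SI units: p = 4.483 eV/c = 2.3958 × 10^-27 kg·m/s.
Since f = pc/h for a photon, f = 1.084 × 10^15 Hz.
Converting to PHz: f = 1.084 PHz ≈ 1.08 PHz.

1.08 PHz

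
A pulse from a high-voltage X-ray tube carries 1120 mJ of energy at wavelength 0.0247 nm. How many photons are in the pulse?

Per-photon energy: E = 8.042e-15 J (from wavelength = 0.0247 nm).
N = E_total / E_photon = 1.12 J / 8.042e-15 J = 1.39e14.

1.39e14 photons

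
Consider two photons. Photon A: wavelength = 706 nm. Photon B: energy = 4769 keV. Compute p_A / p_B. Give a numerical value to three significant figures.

p_A = 9.385e-28 kg·m/s (from wavelength = 706 nm, via p = h/λ).
p_B = 2.549e-21 kg·m/s (from energy = 4769 keV, via p = E/c).
Ratio = 9.385e-28 / 2.549e-21 = 3.68e-7.

3.68e-7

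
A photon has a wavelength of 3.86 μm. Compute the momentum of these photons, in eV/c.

Use h = 6.62607015 × 10^-34 J·s, c = 2.99792458 × 10^8 m/s, 1 eV = 1.602176634 × 10^-19 J.
In SI units: λ = 3.86 μm = 3.86 × 10^-6 m.
Apply p = h/λ: p = 1.717 × 10^-28 kg·m/s.
Converting to eV/c: p = 0.3212 eV/c ≈ 0.321 eV/c.

0.321 eV/c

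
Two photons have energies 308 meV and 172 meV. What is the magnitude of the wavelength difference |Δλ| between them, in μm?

3.18 μm

Using λ = hc/E: λ₁ = 4.025·10^-6 m, λ₂ = 7.208·10^-6 m.
|Δλ| = |4.025·10^-6 − 7.208·10^-6| = 3.18·10^-6 m = 3.18 μm.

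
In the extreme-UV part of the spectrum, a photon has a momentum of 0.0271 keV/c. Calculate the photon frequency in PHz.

Take h = 6.62607015·10^-34 J·s, c = 2.99792458·10^8 m/s, 1 eV = 1.602176634·10^-19 J.
First convert: p = 0.0271 keV/c = 1.4483·10^-26 kg·m/s.
Apply f = pc/h: f = 6.553·10^15 Hz.
Converting to PHz: f = 6.553 PHz ≈ 6.55 PHz.

6.55 PHz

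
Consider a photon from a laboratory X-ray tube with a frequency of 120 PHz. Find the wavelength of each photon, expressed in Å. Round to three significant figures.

First convert: f = 120 PHz = 1.20·10^17 Hz.
Apply λ = c/f: λ = 2.498·10^-9 m.
Converting to Å: λ = 24.98 Å ≈ 25.0 Å.

25.0 Å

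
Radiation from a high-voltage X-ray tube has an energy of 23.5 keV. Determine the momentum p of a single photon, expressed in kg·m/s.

1.26 × 10^-23 kg·m/s

Use c = 2.99792458 × 10^8 m/s, 1 eV = 1.602176634 × 10^-19 J.
First convert: E = 23.5 keV = 3.7651 × 10^-15 J.
The photon relation is p = E/c, giving p = 1.256 × 10^-23 kg·m/s.
So p ≈ 1.26 × 10^-23 kg·m/s.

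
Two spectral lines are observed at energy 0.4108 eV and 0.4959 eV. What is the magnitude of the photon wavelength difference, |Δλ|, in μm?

0.518 μm

Using λ = hc/E: λ₁ = 3.0181e-6 m, λ₂ = 2.5002e-6 m.
|Δλ| = |3.0181e-6 − 2.5002e-6| = 5.18e-7 m = 0.518 μm.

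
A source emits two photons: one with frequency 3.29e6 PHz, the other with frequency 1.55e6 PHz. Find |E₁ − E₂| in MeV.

7.20 MeV

Using E = hf: E₁ = 2.180e-12 J, E₂ = 1.027e-12 J.
|ΔE| = |2.180e-12 − 1.027e-12| = 1.15e-12 J = 7.20 MeV.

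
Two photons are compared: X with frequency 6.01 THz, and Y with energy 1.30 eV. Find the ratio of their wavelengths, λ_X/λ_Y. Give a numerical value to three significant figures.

λ_X = 4.988e-5 m (from frequency = 6.01 THz, via λ = c/f).
λ_Y = 9.537e-7 m (from energy = 1.30 eV, via λ = hc/E).
Ratio = 4.988e-5 / 9.537e-7 = 52.3.

52.3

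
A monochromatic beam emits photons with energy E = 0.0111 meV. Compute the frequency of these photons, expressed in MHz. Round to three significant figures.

2680 MHz

(h = 6.62607015·10^-34 J·s, 1 eV = 1.602176634·10^-19 J.)
Convert to SI: E = 0.0111 meV = 1.7784·10^-24 J.
Since f = E/h for a photon, f = 2.684·10^9 Hz.
Converting to MHz: f = 2684 MHz ≈ 2680 MHz.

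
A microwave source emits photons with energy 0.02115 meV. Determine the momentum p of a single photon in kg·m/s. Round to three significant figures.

1.13e-32 kg·m/s

(c = 2.99792458e8 m/s, 1 eV = 1.602176634e-19 J.)
In SI units: E = 0.02115 meV = 3.3886e-24 J.
The photon relation is p = E/c, giving p = 1.130e-32 kg·m/s.
So p ≈ 1.13e-32 kg·m/s.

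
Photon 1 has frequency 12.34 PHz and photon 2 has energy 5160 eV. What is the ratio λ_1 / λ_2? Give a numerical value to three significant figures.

101

λ_1 = 2.429 × 10^-8 m (from frequency = 12.34 PHz, via λ = c/f).
λ_2 = 2.403 × 10^-10 m (from energy = 5160 eV, via λ = hc/E).
Ratio = 2.429 × 10^-8 / 2.403 × 10^-10 = 101.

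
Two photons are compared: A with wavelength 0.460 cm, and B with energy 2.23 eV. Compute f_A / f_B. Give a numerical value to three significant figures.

f_A = 6.517e10 Hz (from wavelength = 0.460 cm, via f = c/λ).
f_B = 5.392e14 Hz (from energy = 2.23 eV, via f = E/h).
Ratio = 6.517e10 / 5.392e14 = 1.21e-4.

1.21e-4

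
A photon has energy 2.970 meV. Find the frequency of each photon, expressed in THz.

0.718 THz

Use h = 6.62607015e-34 J·s, 1 eV = 1.602176634e-19 J.
First convert: E = 2.970 meV = 4.7585e-22 J.
Apply f = E/h: f = 7.181e11 Hz.
Converting to THz: f = 0.7181 THz ≈ 0.718 THz.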